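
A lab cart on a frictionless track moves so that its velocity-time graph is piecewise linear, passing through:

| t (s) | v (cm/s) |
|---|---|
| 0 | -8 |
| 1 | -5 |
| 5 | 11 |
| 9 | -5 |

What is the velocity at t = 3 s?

On 1–5 s the graph is linear from -5 to 11 cm/s: v(3) = -5 + (11 − -5)·(3 − 1)/(5 − 1) = 3 cm/s.

3 cm/s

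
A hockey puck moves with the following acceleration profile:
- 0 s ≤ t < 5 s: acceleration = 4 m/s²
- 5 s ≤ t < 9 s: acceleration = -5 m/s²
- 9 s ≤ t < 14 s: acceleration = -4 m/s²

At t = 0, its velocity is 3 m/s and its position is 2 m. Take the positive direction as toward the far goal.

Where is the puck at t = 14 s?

On each constant-a segment, Δv = aΔt and Δx = v₀Δt + ½aΔt²; chain segment to segment.
0–5 s: v starts 3 m/s; Δx = 3·5 + ½·4·5² = 65 m; v ends 23 m/s.
5–9 s: v starts 23 m/s; Δx = 23·4 + ½·-5·4² = 52 m; v ends 3 m/s.
9–14 s: v starts 3 m/s; Δx = 3·5 + ½·-4·5² = -35 m; v ends -17 m/s.
x(14) = 2 + Σ Δx = 84 m.

84 m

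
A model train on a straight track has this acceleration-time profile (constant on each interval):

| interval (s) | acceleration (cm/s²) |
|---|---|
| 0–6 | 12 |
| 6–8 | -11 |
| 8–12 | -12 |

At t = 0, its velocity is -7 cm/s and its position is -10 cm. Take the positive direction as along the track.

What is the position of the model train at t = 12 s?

On each constant-a segment, Δv = aΔt and Δx = v₀Δt + ½aΔt²; chain segment to segment.
0–6 s: v starts -7 cm/s; Δx = -7·6 + ½·12·6² = 174 cm; v ends 65 cm/s.
6–8 s: v starts 65 cm/s; Δx = 65·2 + ½·-11·2² = 108 cm; v ends 43 cm/s.
8–12 s: v starts 43 cm/s; Δx = 43·4 + ½·-12·4² = 76 cm; v ends -5 cm/s.
x(12) = -10 + Σ Δx = 348 cm.

348 cm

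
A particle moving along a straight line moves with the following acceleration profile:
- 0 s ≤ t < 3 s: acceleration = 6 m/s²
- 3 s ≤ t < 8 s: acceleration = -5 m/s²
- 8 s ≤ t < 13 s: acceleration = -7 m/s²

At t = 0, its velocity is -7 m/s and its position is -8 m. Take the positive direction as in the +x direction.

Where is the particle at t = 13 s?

-167 m

On each constant-a segment, Δv = aΔt and Δx = v₀Δt + ½aΔt²; chain segment to segment.
0–3 s: v starts -7 m/s; Δx = -7·3 + ½·6·3² = 6 m; v ends 11 m/s.
3–8 s: v starts 11 m/s; Δx = 11·5 + ½·-5·5² = -7.5 m; v ends -14 m/s.
8–13 s: v starts -14 m/s; Δx = -14·5 + ½·-7·5² = -157.5 m; v ends -49 m/s.
x(13) = -8 + Σ Δx = -167 m.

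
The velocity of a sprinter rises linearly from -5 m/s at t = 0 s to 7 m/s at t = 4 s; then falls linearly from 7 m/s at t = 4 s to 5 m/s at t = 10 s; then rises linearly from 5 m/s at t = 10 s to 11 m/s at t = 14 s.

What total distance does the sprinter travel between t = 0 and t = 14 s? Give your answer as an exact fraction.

241/3 m

Total distance travelled is ∫|v| dt — sum the magnitudes of each area piece.
0–4 s: v = 0 at t = 5/3 s; triangle areas 25/6 + 49/6 = 37/3 m
4–10 s: |½(7 + 5)(6)| = 36 m
10–14 s: |½(5 + 11)(4)| = 32 m
Total distance = 241/3 m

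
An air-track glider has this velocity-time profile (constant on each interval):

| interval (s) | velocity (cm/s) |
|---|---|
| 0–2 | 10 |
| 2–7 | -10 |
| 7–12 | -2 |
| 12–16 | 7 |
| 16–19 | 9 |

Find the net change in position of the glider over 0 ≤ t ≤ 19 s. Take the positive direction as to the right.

15 cm

Net displacement equals the area under the velocity-time graph (areas below the axis count negative).
0–2 s: 10 × 2 = 20 cm
2–7 s: -10 × 5 = -50 cm
7–12 s: -2 × 5 = -10 cm
12–16 s: 7 × 4 = 28 cm
16–19 s: 9 × 3 = 27 cm
Net displacement = 15 cm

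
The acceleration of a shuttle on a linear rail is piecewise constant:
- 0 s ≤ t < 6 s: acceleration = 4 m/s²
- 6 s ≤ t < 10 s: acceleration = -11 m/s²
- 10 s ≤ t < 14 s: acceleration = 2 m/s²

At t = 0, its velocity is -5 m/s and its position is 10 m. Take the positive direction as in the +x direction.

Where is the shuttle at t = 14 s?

On each constant-a segment, Δv = aΔt and Δx = v₀Δt + ½aΔt²; chain segment to segment.
0–6 s: v starts -5 m/s; Δx = -5·6 + ½·4·6² = 42 m; v ends 19 m/s.
6–10 s: v starts 19 m/s; Δx = 19·4 + ½·-11·4² = -12 m; v ends -25 m/s.
10–14 s: v starts -25 m/s; Δx = -25·4 + ½·2·4² = -84 m; v ends -17 m/s.
x(14) = 10 + Σ Δx = -44 m.

-44 m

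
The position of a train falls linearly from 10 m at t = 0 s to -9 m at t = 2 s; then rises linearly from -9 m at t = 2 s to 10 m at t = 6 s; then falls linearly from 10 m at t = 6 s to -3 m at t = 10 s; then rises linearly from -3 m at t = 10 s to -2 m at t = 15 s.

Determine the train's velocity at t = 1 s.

-9.5 m/s

Velocity is the slope of the x-t graph on 0–2 s: (-9 − 10)/(2 − 0) = -9.5 m/s.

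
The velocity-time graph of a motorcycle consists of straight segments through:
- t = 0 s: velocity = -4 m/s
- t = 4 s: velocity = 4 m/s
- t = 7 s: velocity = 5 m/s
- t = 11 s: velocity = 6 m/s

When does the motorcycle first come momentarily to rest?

t = 2 s

v changes sign on 0–4 s (from -4 to 4); the graph is linear there, so v = 0 at t = 0 + (4)·(4 − 0)/(4 − -4) = 2 s.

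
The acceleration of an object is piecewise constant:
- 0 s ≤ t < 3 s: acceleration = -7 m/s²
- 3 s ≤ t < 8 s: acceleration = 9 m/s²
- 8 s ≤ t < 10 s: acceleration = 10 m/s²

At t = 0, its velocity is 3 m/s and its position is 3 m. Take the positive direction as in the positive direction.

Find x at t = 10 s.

77 m

On each constant-a segment, Δv = aΔt and Δx = v₀Δt + ½aΔt²; chain segment to segment.
0–3 s: v starts 3 m/s; Δx = 3·3 + ½·-7·3² = -22.5 m; v ends -18 m/s.
3–8 s: v starts -18 m/s; Δx = -18·5 + ½·9·5² = 22.5 m; v ends 27 m/s.
8–10 s: v starts 27 m/s; Δx = 27·2 + ½·10·2² = 74 m; v ends 47 m/s.
x(10) = 3 + Σ Δx = 77 m.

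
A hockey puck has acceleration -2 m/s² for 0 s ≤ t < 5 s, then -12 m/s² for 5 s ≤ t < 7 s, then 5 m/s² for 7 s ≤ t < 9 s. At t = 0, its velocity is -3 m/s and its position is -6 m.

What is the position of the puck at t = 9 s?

-160 m

On each constant-a segment, Δv = aΔt and Δx = v₀Δt + ½aΔt²; chain segment to segment.
0–5 s: v starts -3 m/s; Δx = -3·5 + ½·-2·5² = -40 m; v ends -13 m/s.
5–7 s: v starts -13 m/s; Δx = -13·2 + ½·-12·2² = -50 m; v ends -37 m/s.
7–9 s: v starts -37 m/s; Δx = -37·2 + ½·5·2² = -64 m; v ends -27 m/s.
x(9) = -6 + Σ Δx = -160 m.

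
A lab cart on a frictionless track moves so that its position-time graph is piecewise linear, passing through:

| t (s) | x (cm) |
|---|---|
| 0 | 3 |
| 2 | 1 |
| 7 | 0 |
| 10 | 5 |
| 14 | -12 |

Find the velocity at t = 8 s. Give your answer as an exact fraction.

5/3 cm/s

Velocity is the slope of the x-t graph on 7–10 s: (5 − 0)/(10 − 7) = 5/3 cm/s.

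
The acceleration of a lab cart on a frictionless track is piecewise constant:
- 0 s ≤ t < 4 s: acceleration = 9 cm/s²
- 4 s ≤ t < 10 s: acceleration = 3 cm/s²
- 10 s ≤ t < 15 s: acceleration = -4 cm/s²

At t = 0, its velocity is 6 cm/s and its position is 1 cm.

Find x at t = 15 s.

653 cm

On each constant-a segment, Δv = aΔt and Δx = v₀Δt + ½aΔt²; chain segment to segment.
0–4 s: v starts 6 cm/s; Δx = 6·4 + ½·9·4² = 96 cm; v ends 42 cm/s.
4–10 s: v starts 42 cm/s; Δx = 42·6 + ½·3·6² = 306 cm; v ends 60 cm/s.
10–15 s: v starts 60 cm/s; Δx = 60·5 + ½·-4·5² = 250 cm; v ends 40 cm/s.
x(15) = 1 + Σ Δx = 653 cm.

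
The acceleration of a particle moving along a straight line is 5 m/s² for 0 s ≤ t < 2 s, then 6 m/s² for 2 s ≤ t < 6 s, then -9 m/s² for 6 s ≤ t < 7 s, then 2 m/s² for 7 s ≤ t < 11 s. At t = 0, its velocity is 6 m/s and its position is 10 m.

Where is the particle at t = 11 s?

On each constant-a segment, Δv = aΔt and Δx = v₀Δt + ½aΔt²; chain segment to segment.
0–2 s: v starts 6 m/s; Δx = 6·2 + ½·5·2² = 22 m; v ends 16 m/s.
2–6 s: v starts 16 m/s; Δx = 16·4 + ½·6·4² = 112 m; v ends 40 m/s.
6–7 s: v starts 40 m/s; Δx = 40·1 + ½·-9·1² = 35.5 m; v ends 31 m/s.
7–11 s: v starts 31 m/s; Δx = 31·4 + ½·2·4² = 140 m; v ends 39 m/s.
x(11) = 10 + Σ Δx = 319.5 m.

319.5 m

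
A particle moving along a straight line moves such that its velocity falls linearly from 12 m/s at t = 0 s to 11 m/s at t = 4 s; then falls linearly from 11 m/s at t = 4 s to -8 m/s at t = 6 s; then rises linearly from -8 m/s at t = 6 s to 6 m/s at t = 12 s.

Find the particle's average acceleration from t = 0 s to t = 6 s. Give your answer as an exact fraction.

Average acceleration = Δv/Δt = (-8 − 12)/(6 − 0) = -10/3 m/s².

-10/3 m/s²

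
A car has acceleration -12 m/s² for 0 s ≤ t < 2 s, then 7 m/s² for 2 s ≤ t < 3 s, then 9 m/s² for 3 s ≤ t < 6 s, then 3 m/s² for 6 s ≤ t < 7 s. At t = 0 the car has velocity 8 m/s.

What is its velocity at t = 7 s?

21 m/s

Δv equals the area under the a-t graph; then v = v₀ + Δv.
0–2 s: -12 × 2 = -24 m/s
2–3 s: 7 × 1 = 7 m/s
3–6 s: 9 × 3 = 27 m/s
6–7 s: 3 × 1 = 3 m/s
Δv = 13 m/s, so v(7) = 8 + (13) = 21 m/s.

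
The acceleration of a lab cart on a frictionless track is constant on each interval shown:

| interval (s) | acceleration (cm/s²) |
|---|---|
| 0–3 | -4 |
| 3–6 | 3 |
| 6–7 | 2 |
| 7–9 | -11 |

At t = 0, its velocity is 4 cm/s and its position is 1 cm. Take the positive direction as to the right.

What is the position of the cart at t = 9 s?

-29.5 cm

On each constant-a segment, Δv = aΔt and Δx = v₀Δt + ½aΔt²; chain segment to segment.
0–3 s: v starts 4 cm/s; Δx = 4·3 + ½·-4·3² = -6 cm; v ends -8 cm/s.
3–6 s: v starts -8 cm/s; Δx = -8·3 + ½·3·3² = -10.5 cm; v ends 1 cm/s.
6–7 s: v starts 1 cm/s; Δx = 1·1 + ½·2·1² = 2 cm; v ends 3 cm/s.
7–9 s: v starts 3 cm/s; Δx = 3·2 + ½·-11·2² = -16 cm; v ends -19 cm/s.
x(9) = 1 + Σ Δx = -29.5 cm.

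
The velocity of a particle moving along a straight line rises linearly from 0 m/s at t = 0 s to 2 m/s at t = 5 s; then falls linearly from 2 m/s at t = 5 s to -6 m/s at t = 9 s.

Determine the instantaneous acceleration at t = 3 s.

Acceleration is the slope of the v-t graph on 0–5 s: (2 − 0)/(5 − 0) = 0.4 m/s².

0.4 m/s²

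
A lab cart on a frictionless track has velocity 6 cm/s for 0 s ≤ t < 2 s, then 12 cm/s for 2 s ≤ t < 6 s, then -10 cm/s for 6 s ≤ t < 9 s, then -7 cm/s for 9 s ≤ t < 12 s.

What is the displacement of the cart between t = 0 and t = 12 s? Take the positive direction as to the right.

Net displacement equals the area under the velocity-time graph (areas below the axis count negative).
0–2 s: 6 × 2 = 12 cm
2–6 s: 12 × 4 = 48 cm
6–9 s: -10 × 3 = -30 cm
9–12 s: -7 × 3 = -21 cm
Net displacement = 9 cm

9 cm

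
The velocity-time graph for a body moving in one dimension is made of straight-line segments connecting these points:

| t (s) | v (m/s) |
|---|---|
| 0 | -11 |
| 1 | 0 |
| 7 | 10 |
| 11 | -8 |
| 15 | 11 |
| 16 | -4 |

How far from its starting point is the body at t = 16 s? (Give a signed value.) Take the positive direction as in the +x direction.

38 m

Displacement is the signed area under the v-t curve.
0–1 s: ½(-11 + 0)(1) = -5.5 m
1–7 s: ½(0 + 10)(6) = 30 m
7–11 s: ½(10 + -8)(4) = 4 m
11–15 s: ½(-8 + 11)(4) = 6 m
15–16 s: ½(11 + -4)(1) = 3.5 m
Net displacement = 38 m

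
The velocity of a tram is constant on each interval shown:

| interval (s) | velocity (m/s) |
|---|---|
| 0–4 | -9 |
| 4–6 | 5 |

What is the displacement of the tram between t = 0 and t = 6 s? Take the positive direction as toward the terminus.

Net displacement equals the area under the velocity-time graph (areas below the axis count negative).
0–4 s: -9 × 4 = -36 m
4–6 s: 5 × 2 = 10 m
Net displacement = -26 m

-26 m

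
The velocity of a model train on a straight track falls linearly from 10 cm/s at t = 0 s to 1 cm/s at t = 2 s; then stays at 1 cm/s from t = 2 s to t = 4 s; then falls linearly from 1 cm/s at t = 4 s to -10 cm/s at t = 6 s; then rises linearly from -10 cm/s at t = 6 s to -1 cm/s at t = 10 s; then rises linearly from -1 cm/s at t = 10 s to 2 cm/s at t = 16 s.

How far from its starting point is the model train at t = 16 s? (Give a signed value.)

-15 cm

Net displacement equals the area under the velocity-time graph (areas below the axis count negative).
0–2 s: ½(10 + 1)(2) = 11 cm
2–4 s: 1 × 2 = 2 cm
4–6 s: ½(1 + -10)(2) = -9 cm
6–10 s: ½(-10 + -1)(4) = -22 cm
10–16 s: ½(-1 + 2)(6) = 3 cm
Net displacement = -15 cm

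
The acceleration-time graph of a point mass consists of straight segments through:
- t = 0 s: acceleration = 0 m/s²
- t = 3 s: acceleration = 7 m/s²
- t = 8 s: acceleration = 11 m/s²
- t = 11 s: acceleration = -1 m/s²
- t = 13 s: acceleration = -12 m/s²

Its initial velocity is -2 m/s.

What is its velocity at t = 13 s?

Δv equals the area under the a-t graph; then v = v₀ + Δv.
0–3 s: ½(0 + 7)(3) = 10.5 m/s
3–8 s: ½(7 + 11)(5) = 45 m/s
8–11 s: ½(11 + -1)(3) = 15 m/s
11–13 s: ½(-1 + -12)(2) = -13 m/s
Δv = 57.5 m/s, so v(13) = -2 + (57.5) = 55.5 m/s.

55.5 m/s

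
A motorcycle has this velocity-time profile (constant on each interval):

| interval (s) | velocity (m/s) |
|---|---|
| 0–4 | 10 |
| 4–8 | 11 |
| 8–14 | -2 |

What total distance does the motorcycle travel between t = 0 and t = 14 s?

96 m

Total distance travelled is ∫|v| dt — sum the magnitudes of each area piece.
0–4 s: |10| × 4 = 40 m
4–8 s: |11| × 4 = 44 m
8–14 s: |-2| × 6 = 12 m
Total distance = 96 m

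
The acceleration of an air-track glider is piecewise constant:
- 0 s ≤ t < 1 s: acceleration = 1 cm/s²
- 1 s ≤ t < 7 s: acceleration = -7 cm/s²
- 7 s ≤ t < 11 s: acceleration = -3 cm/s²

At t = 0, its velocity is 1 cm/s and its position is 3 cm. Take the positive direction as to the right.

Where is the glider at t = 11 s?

On each constant-a segment, Δv = aΔt and Δx = v₀Δt + ½aΔt²; chain segment to segment.
0–1 s: v starts 1 cm/s; Δx = 1·1 + ½·1·1² = 1.5 cm; v ends 2 cm/s.
1–7 s: v starts 2 cm/s; Δx = 2·6 + ½·-7·6² = -114 cm; v ends -40 cm/s.
7–11 s: v starts -40 cm/s; Δx = -40·4 + ½·-3·4² = -184 cm; v ends -52 cm/s.
x(11) = 3 + Σ Δx = -293.5 cm.

-293.5 cm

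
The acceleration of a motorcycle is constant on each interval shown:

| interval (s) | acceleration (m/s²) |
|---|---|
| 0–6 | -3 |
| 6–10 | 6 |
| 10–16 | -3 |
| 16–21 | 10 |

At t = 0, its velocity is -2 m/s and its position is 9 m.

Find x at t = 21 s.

On each constant-a segment, Δv = aΔt and Δx = v₀Δt + ½aΔt²; chain segment to segment.
0–6 s: v starts -2 m/s; Δx = -2·6 + ½·-3·6² = -66 m; v ends -20 m/s.
6–10 s: v starts -20 m/s; Δx = -20·4 + ½·6·4² = -32 m; v ends 4 m/s.
10–16 s: v starts 4 m/s; Δx = 4·6 + ½·-3·6² = -30 m; v ends -14 m/s.
16–21 s: v starts -14 m/s; Δx = -14·5 + ½·10·5² = 55 m; v ends 36 m/s.
x(21) = 9 + Σ Δx = -64 m.

-64 m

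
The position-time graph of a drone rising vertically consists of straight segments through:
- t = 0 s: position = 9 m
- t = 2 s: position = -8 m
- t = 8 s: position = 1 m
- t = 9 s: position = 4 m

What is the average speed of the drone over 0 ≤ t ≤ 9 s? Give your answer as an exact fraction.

Average speed = (total path length)/(elapsed time); on a piecewise-linear x-t graph the path length is Σ|Δx|.
0–2 s: |Δx| = |-8 − 9| = 17 m
2–8 s: |Δx| = |1 − -8| = 9 m
8–9 s: |Δx| = |4 − 1| = 3 m
Total path = 29 m; average speed = 29/9 = 29/9 m/s.

29/9 m/s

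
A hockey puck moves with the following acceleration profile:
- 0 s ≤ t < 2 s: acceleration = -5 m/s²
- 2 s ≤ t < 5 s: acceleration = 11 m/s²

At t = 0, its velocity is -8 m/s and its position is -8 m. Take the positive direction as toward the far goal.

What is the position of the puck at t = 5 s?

On each constant-a segment, Δv = aΔt and Δx = v₀Δt + ½aΔt²; chain segment to segment.
0–2 s: v starts -8 m/s; Δx = -8·2 + ½·-5·2² = -26 m; v ends -18 m/s.
2–5 s: v starts -18 m/s; Δx = -18·3 + ½·11·3² = -4.5 m; v ends 15 m/s.
x(5) = -8 + Σ Δx = -38.5 m.

-38.5 m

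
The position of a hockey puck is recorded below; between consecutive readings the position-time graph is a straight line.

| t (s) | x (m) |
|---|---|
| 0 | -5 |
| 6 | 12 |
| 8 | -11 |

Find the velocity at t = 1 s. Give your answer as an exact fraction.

Velocity is the slope of the x-t graph on 0–6 s: (12 − -5)/(6 − 0) = 17/6 m/s.

17/6 m/s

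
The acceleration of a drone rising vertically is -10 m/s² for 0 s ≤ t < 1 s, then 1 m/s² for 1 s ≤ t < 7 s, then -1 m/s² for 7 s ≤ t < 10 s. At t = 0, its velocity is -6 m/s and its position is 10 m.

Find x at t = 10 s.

On each constant-a segment, Δv = aΔt and Δx = v₀Δt + ½aΔt²; chain segment to segment.
0–1 s: v starts -6 m/s; Δx = -6·1 + ½·-10·1² = -11 m; v ends -16 m/s.
1–7 s: v starts -16 m/s; Δx = -16·6 + ½·1·6² = -78 m; v ends -10 m/s.
7–10 s: v starts -10 m/s; Δx = -10·3 + ½·-1·3² = -34.5 m; v ends -13 m/s.
x(10) = 10 + Σ Δx = -113.5 m.

-113.5 m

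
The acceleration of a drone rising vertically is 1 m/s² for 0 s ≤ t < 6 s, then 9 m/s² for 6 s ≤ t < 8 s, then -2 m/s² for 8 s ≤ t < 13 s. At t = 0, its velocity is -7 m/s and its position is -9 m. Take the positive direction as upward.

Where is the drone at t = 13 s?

43 m

On each constant-a segment, Δv = aΔt and Δx = v₀Δt + ½aΔt²; chain segment to segment.
0–6 s: v starts -7 m/s; Δx = -7·6 + ½·1·6² = -24 m; v ends -1 m/s.
6–8 s: v starts -1 m/s; Δx = -1·2 + ½·9·2² = 16 m; v ends 17 m/s.
8–13 s: v starts 17 m/s; Δx = 17·5 + ½·-2·5² = 60 m; v ends 7 m/s.
x(13) = -9 + Σ Δx = 43 m.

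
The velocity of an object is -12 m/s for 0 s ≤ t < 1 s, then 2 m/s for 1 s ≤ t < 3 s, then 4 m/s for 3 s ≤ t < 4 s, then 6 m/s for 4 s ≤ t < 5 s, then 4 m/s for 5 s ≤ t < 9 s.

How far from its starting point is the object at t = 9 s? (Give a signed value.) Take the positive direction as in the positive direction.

Net displacement equals the area under the velocity-time graph (areas below the axis count negative).
0–1 s: -12 × 1 = -12 m
1–3 s: 2 × 2 = 4 m
3–4 s: 4 × 1 = 4 m
4–5 s: 6 × 1 = 6 m
5–9 s: 4 × 4 = 16 m
Net displacement = 18 m

18 m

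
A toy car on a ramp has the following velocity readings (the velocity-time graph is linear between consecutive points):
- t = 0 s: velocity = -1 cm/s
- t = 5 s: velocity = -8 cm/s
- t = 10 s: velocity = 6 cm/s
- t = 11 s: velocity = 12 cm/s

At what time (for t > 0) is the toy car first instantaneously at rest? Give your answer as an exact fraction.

v changes sign on 5–10 s (from -8 to 6); the graph is linear there, so v = 0 at t = 5 + (8)·(10 − 5)/(6 − -8) = 55/7 s.

t = 55/7 s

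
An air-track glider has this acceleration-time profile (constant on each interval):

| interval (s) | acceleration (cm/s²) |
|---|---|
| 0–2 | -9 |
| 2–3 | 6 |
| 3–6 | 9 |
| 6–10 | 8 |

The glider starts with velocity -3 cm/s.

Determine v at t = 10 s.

44 cm/s

Δv equals the area under the a-t graph; then v = v₀ + Δv.
0–2 s: -9 × 2 = -18 cm/s
2–3 s: 6 × 1 = 6 cm/s
3–6 s: 9 × 3 = 27 cm/s
6–10 s: 8 × 4 = 32 cm/s
Δv = 47 cm/s, so v(10) = -3 + (47) = 44 cm/s.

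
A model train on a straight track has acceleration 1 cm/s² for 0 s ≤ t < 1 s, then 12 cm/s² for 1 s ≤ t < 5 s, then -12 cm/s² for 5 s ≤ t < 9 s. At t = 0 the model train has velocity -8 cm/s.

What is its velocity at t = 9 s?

Δv equals the area under the a-t graph; then v = v₀ + Δv.
0–1 s: 1 × 1 = 1 cm/s
1–5 s: 12 × 4 = 48 cm/s
5–9 s: -12 × 4 = -48 cm/s
Δv = 1 cm/s, so v(9) = -8 + (1) = -7 cm/s.

-7 cm/s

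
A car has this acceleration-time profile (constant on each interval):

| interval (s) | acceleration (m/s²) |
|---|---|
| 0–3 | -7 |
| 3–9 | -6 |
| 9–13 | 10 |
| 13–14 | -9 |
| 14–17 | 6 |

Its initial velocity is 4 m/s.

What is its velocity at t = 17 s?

Δv equals the area under the a-t graph; then v = v₀ + Δv.
0–3 s: -7 × 3 = -21 m/s
3–9 s: -6 × 6 = -36 m/s
9–13 s: 10 × 4 = 40 m/s
13–14 s: -9 × 1 = -9 m/s
14–17 s: 6 × 3 = 18 m/s
Δv = -8 m/s, so v(17) = 4 + (-8) = -4 m/s.

-4 m/s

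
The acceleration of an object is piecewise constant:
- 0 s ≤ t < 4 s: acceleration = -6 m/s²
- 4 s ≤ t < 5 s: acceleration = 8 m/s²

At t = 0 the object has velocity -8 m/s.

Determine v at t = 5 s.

Δv equals the area under the a-t graph; then v = v₀ + Δv.
0–4 s: -6 × 4 = -24 m/s
4–5 s: 8 × 1 = 8 m/s
Δv = -16 m/s, so v(5) = -8 + (-16) = -24 m/s.

-24 m/s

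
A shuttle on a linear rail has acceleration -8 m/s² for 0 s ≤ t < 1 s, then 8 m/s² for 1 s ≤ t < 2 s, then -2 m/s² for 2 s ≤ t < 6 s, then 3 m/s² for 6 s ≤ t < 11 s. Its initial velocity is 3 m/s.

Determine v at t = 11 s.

10 m/s

Δv equals the area under the a-t graph; then v = v₀ + Δv.
0–1 s: -8 × 1 = -8 m/s
1–2 s: 8 × 1 = 8 m/s
2–6 s: -2 × 4 = -8 m/s
6–11 s: 3 × 5 = 15 m/s
Δv = 7 m/s, so v(11) = 3 + (7) = 10 m/s.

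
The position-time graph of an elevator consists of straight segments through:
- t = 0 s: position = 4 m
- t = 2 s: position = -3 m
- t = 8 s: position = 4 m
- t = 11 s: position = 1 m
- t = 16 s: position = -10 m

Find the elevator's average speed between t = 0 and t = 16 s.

1.75 m/s

Average speed = (total path length)/(elapsed time); on a piecewise-linear x-t graph the path length is Σ|Δx|.
0–2 s: |Δx| = |-3 − 4| = 7 m
2–8 s: |Δx| = |4 − -3| = 7 m
8–11 s: |Δx| = |1 − 4| = 3 m
11–16 s: |Δx| = |-10 − 1| = 11 m
Total path = 28 m; average speed = 28/16 = 1.75 m/s.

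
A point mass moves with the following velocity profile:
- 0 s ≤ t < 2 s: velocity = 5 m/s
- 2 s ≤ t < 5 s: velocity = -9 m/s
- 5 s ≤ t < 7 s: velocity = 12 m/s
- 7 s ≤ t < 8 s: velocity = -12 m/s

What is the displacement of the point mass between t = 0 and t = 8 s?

Net displacement equals the area under the velocity-time graph (areas below the axis count negative).
0–2 s: 5 × 2 = 10 m
2–5 s: -9 × 3 = -27 m
5–7 s: 12 × 2 = 24 m
7–8 s: -12 × 1 = -12 m
Net displacement = -5 m

-5 m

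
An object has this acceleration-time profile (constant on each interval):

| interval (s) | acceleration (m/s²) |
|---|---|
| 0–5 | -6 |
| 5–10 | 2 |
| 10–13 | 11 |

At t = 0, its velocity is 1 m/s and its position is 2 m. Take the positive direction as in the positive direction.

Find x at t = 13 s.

-195.5 m

On each constant-a segment, Δv = aΔt and Δx = v₀Δt + ½aΔt²; chain segment to segment.
0–5 s: v starts 1 m/s; Δx = 1·5 + ½·-6·5² = -70 m; v ends -29 m/s.
5–10 s: v starts -29 m/s; Δx = -29·5 + ½·2·5² = -120 m; v ends -19 m/s.
10–13 s: v starts -19 m/s; Δx = -19·3 + ½·11·3² = -7.5 m; v ends 14 m/s.
x(13) = 2 + Σ Δx = -195.5 m.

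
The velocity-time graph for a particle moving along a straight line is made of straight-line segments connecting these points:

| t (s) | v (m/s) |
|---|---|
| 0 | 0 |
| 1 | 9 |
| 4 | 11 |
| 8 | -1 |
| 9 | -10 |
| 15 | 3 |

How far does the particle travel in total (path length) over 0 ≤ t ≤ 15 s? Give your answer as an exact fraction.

Distance (not displacement) is the total path length: add the absolute areas under v-t.
0–1 s: |½(0 + 9)(1)| = 4.5 m
1–4 s: |½(9 + 11)(3)| = 30 m
4–8 s: v = 0 at t = 23/3 s; triangle areas 121/6 + 1/6 = 61/3 m
8–9 s: |½(-1 + -10)(1)| = 5.5 m
9–15 s: v = 0 at t = 177/13 s; triangle areas 300/13 + 27/13 = 327/13 m
Total distance = 3334/39 m

3334/39 m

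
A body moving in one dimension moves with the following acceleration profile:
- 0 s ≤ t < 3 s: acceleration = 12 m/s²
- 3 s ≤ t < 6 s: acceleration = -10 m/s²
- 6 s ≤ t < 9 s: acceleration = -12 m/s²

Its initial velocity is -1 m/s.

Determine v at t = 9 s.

Δv equals the area under the a-t graph; then v = v₀ + Δv.
0–3 s: 12 × 3 = 36 m/s
3–6 s: -10 × 3 = -30 m/s
6–9 s: -12 × 3 = -36 m/s
Δv = -30 m/s, so v(9) = -1 + (-30) = -31 m/s.

-31 m/s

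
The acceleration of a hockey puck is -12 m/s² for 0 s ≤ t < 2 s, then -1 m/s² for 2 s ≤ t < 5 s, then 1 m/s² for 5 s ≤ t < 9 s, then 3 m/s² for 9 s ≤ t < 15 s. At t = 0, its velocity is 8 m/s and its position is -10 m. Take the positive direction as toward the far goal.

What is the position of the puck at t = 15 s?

On each constant-a segment, Δv = aΔt and Δx = v₀Δt + ½aΔt²; chain segment to segment.
0–2 s: v starts 8 m/s; Δx = 8·2 + ½·-12·2² = -8 m; v ends -16 m/s.
2–5 s: v starts -16 m/s; Δx = -16·3 + ½·-1·3² = -52.5 m; v ends -19 m/s.
5–9 s: v starts -19 m/s; Δx = -19·4 + ½·1·4² = -68 m; v ends -15 m/s.
9–15 s: v starts -15 m/s; Δx = -15·6 + ½·3·6² = -36 m; v ends 3 m/s.
x(15) = -10 + Σ Δx = -174.5 m.

-174.5 m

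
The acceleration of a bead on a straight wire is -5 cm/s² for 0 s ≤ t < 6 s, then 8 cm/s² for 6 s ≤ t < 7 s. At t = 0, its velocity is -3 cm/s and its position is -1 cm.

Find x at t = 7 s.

On each constant-a segment, Δv = aΔt and Δx = v₀Δt + ½aΔt²; chain segment to segment.
0–6 s: v starts -3 cm/s; Δx = -3·6 + ½·-5·6² = -108 cm; v ends -33 cm/s.
6–7 s: v starts -33 cm/s; Δx = -33·1 + ½·8·1² = -29 cm; v ends -25 cm/s.
x(7) = -1 + Σ Δx = -138 cm.

-138 cm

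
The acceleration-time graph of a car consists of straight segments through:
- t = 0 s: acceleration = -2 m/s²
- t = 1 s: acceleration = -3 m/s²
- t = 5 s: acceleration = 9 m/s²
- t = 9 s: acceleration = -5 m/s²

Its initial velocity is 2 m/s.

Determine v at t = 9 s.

19.5 m/s

Δv equals the area under the a-t graph; then v = v₀ + Δv.
0–1 s: ½(-2 + -3)(1) = -2.5 m/s
1–5 s: ½(-3 + 9)(4) = 12 m/s
5–9 s: ½(9 + -5)(4) = 8 m/s
Δv = 17.5 m/s, so v(9) = 2 + (17.5) = 19.5 m/s.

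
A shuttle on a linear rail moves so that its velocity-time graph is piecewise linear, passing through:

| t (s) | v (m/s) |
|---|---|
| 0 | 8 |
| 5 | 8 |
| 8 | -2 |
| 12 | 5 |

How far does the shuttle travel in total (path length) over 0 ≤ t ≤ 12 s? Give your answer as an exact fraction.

Distance (not displacement) is the total path length: add the absolute areas under v-t.
0–5 s: |8| × 5 = 40 m
5–8 s: v = 0 at t = 7.4 s; triangle areas 9.6 + 0.6 = 10.2 m
8–12 s: v = 0 at t = 64/7 s; triangle areas 8/7 + 50/7 = 58/7 m
Total distance = 2047/35 m

2047/35 m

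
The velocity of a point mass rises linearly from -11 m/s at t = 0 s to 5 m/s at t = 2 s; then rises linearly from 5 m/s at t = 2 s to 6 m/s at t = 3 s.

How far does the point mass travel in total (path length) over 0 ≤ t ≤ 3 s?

14.625 m

Total distance travelled is ∫|v| dt — sum the magnitudes of each area piece.
0–2 s: v = 0 at t = 1.375 s; triangle areas 7.5625 + 1.5625 = 9.125 m
2–3 s: |½(5 + 6)(1)| = 5.5 m
Total distance = 14.625 m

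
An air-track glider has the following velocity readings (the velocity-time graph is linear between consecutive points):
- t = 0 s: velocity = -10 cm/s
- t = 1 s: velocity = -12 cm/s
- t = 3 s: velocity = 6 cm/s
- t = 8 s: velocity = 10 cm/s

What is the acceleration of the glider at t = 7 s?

0.8 cm/s²

Acceleration is the slope of the v-t graph on 3–8 s: (10 − 6)/(8 − 3) = 0.8 cm/s².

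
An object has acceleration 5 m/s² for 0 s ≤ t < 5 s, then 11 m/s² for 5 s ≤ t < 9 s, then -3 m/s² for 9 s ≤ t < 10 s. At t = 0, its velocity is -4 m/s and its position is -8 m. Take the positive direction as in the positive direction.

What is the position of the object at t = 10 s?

On each constant-a segment, Δv = aΔt and Δx = v₀Δt + ½aΔt²; chain segment to segment.
0–5 s: v starts -4 m/s; Δx = -4·5 + ½·5·5² = 42.5 m; v ends 21 m/s.
5–9 s: v starts 21 m/s; Δx = 21·4 + ½·11·4² = 172 m; v ends 65 m/s.
9–10 s: v starts 65 m/s; Δx = 65·1 + ½·-3·1² = 63.5 m; v ends 62 m/s.
x(10) = -8 + Σ Δx = 270 m.

270 m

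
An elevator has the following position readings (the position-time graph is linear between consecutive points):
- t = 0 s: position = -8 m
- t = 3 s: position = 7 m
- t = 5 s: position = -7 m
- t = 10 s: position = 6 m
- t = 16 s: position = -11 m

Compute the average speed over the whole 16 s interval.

Average speed = (total path length)/(elapsed time); on a piecewise-linear x-t graph the path length is Σ|Δx|.
0–3 s: |Δx| = |7 − -8| = 15 m
3–5 s: |Δx| = |-7 − 7| = 14 m
5–10 s: |Δx| = |6 − -7| = 13 m
10–16 s: |Δx| = |-11 − 6| = 17 m
Total path = 59 m; average speed = 59/16 = 3.6875 m/s.

3.6875 m/s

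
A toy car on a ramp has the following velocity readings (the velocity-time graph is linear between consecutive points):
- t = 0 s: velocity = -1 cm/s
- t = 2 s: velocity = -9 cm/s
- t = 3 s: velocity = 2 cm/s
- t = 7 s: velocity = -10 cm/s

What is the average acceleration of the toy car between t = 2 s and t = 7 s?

-0.2 cm/s²

Average acceleration = Δv/Δt = (-10 − -9)/(7 − 2) = -0.2 cm/s².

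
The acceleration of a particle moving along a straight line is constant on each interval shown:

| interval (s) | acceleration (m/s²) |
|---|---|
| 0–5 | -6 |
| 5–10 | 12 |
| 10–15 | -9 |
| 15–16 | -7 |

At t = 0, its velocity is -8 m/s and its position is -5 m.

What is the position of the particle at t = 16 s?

On each constant-a segment, Δv = aΔt and Δx = v₀Δt + ½aΔt²; chain segment to segment.
0–5 s: v starts -8 m/s; Δx = -8·5 + ½·-6·5² = -115 m; v ends -38 m/s.
5–10 s: v starts -38 m/s; Δx = -38·5 + ½·12·5² = -40 m; v ends 22 m/s.
10–15 s: v starts 22 m/s; Δx = 22·5 + ½·-9·5² = -2.5 m; v ends -23 m/s.
15–16 s: v starts -23 m/s; Δx = -23·1 + ½·-7·1² = -26.5 m; v ends -30 m/s.
x(16) = -5 + Σ Δx = -189 m.

-189 m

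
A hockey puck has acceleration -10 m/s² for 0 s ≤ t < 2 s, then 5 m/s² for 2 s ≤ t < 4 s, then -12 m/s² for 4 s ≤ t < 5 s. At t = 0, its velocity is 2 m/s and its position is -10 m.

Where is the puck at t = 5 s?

On each constant-a segment, Δv = aΔt and Δx = v₀Δt + ½aΔt²; chain segment to segment.
0–2 s: v starts 2 m/s; Δx = 2·2 + ½·-10·2² = -16 m; v ends -18 m/s.
2–4 s: v starts -18 m/s; Δx = -18·2 + ½·5·2² = -26 m; v ends -8 m/s.
4–5 s: v starts -8 m/s; Δx = -8·1 + ½·-12·1² = -14 m; v ends -20 m/s.
x(5) = -10 + Σ Δx = -66 m.

-66 m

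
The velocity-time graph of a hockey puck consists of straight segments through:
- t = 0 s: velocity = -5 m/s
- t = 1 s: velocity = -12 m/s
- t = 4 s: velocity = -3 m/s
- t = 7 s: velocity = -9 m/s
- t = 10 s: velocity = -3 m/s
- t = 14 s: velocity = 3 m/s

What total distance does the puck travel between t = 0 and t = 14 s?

Total distance travelled is ∫|v| dt — sum the magnitudes of each area piece.
0–1 s: |½(-5 + -12)(1)| = 8.5 m
1–4 s: |½(-12 + -3)(3)| = 22.5 m
4–7 s: |½(-3 + -9)(3)| = 18 m
7–10 s: |½(-9 + -3)(3)| = 18 m
10–14 s: v = 0 at t = 12 s; triangle areas 3 + 3 = 6 m
Total distance = 73 m

73 m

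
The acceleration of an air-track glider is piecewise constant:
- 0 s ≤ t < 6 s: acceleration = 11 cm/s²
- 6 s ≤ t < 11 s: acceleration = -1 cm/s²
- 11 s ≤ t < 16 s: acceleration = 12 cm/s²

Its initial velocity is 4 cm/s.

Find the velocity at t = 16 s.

Δv equals the area under the a-t graph; then v = v₀ + Δv.
0–6 s: 11 × 6 = 66 cm/s
6–11 s: -1 × 5 = -5 cm/s
11–16 s: 12 × 5 = 60 cm/s
Δv = 121 cm/s, so v(16) = 4 + (121) = 125 cm/s.

125 cm/s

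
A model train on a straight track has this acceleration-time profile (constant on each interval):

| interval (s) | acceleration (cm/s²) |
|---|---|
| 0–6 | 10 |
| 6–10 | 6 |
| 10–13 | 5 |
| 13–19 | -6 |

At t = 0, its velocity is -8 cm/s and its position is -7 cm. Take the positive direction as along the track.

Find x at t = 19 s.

On each constant-a segment, Δv = aΔt and Δx = v₀Δt + ½aΔt²; chain segment to segment.
0–6 s: v starts -8 cm/s; Δx = -8·6 + ½·10·6² = 132 cm; v ends 52 cm/s.
6–10 s: v starts 52 cm/s; Δx = 52·4 + ½·6·4² = 256 cm; v ends 76 cm/s.
10–13 s: v starts 76 cm/s; Δx = 76·3 + ½·5·3² = 250.5 cm; v ends 91 cm/s.
13–19 s: v starts 91 cm/s; Δx = 91·6 + ½·-6·6² = 438 cm; v ends 55 cm/s.
x(19) = -7 + Σ Δx = 1069.5 cm.

1069.5 cm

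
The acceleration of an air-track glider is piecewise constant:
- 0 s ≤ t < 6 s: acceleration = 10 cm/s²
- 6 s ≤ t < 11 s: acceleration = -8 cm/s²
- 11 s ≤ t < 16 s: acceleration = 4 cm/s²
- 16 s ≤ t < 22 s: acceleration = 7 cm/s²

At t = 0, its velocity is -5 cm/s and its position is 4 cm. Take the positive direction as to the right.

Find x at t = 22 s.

790 cm

On each constant-a segment, Δv = aΔt and Δx = v₀Δt + ½aΔt²; chain segment to segment.
0–6 s: v starts -5 cm/s; Δx = -5·6 + ½·10·6² = 150 cm; v ends 55 cm/s.
6–11 s: v starts 55 cm/s; Δx = 55·5 + ½·-8·5² = 175 cm; v ends 15 cm/s.
11–16 s: v starts 15 cm/s; Δx = 15·5 + ½·4·5² = 125 cm; v ends 35 cm/s.
16–22 s: v starts 35 cm/s; Δx = 35·6 + ½·7·6² = 336 cm; v ends 77 cm/s.
x(22) = 4 + Σ Δx = 790 cm.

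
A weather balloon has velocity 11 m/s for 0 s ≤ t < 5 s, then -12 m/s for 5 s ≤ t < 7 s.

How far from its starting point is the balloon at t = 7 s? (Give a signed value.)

Displacement is the signed area under the v-t curve.
0–5 s: 11 × 5 = 55 m
5–7 s: -12 × 2 = -24 m
Net displacement = 31 m

31 m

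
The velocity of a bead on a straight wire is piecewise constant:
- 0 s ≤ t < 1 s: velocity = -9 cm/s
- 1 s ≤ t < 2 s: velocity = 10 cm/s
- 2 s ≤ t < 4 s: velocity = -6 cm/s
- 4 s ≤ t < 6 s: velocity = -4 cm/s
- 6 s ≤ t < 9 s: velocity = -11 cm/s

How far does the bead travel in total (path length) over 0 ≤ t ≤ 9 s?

72 cm

Total distance travelled is ∫|v| dt — sum the magnitudes of each area piece.
0–1 s: |-9| × 1 = 9 cm
1–2 s: |10| × 1 = 10 cm
2–4 s: |-6| × 2 = 12 cm
4–6 s: |-4| × 2 = 8 cm
6–9 s: |-11| × 3 = 33 cm
Total distance = 72 cm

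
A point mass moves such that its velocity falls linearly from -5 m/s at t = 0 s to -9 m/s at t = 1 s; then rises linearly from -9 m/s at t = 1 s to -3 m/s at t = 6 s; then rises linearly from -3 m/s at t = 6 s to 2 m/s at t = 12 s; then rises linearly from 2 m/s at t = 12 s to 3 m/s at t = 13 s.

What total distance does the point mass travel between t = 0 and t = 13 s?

47.3 m

Total distance travelled is ∫|v| dt — sum the magnitudes of each area piece.
0–1 s: |½(-5 + -9)(1)| = 7 m
1–6 s: |½(-9 + -3)(5)| = 30 m
6–12 s: v = 0 at t = 9.6 s; triangle areas 5.4 + 2.4 = 7.8 m
12–13 s: |½(2 + 3)(1)| = 2.5 m
Total distance = 47.3 m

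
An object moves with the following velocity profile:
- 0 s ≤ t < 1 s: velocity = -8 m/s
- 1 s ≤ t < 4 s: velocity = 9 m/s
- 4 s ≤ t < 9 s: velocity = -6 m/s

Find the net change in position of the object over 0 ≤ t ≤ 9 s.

Displacement is the signed area under the v-t curve.
0–1 s: -8 × 1 = -8 m
1–4 s: 9 × 3 = 27 m
4–9 s: -6 × 5 = -30 m
Net displacement = -11 m

-11 m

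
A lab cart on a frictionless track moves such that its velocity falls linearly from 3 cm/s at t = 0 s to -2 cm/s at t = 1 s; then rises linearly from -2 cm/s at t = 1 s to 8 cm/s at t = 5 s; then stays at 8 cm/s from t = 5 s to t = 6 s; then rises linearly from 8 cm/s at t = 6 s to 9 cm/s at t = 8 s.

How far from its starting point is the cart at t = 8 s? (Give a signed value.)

37.5 cm

Net displacement equals the area under the velocity-time graph (areas below the axis count negative).
0–1 s: ½(3 + -2)(1) = 0.5 cm
1–5 s: ½(-2 + 8)(4) = 12 cm
5–6 s: 8 × 1 = 8 cm
6–8 s: ½(8 + 9)(2) = 17 cm
Net displacement = 37.5 cm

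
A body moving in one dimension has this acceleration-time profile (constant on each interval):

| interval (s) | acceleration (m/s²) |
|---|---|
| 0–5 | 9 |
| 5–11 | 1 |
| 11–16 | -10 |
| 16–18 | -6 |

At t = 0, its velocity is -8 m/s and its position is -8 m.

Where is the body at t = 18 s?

368.5 m

On each constant-a segment, Δv = aΔt and Δx = v₀Δt + ½aΔt²; chain segment to segment.
0–5 s: v starts -8 m/s; Δx = -8·5 + ½·9·5² = 72.5 m; v ends 37 m/s.
5–11 s: v starts 37 m/s; Δx = 37·6 + ½·1·6² = 240 m; v ends 43 m/s.
11–16 s: v starts 43 m/s; Δx = 43·5 + ½·-10·5² = 90 m; v ends -7 m/s.
16–18 s: v starts -7 m/s; Δx = -7·2 + ½·-6·2² = -26 m; v ends -19 m/s.
x(18) = -8 + Σ Δx = 368.5 m.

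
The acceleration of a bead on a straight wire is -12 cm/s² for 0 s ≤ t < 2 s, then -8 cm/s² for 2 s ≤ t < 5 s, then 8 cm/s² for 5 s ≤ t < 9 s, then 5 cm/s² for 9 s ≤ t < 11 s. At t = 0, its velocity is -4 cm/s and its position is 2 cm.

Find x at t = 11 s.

On each constant-a segment, Δv = aΔt and Δx = v₀Δt + ½aΔt²; chain segment to segment.
0–2 s: v starts -4 cm/s; Δx = -4·2 + ½·-12·2² = -32 cm; v ends -28 cm/s.
2–5 s: v starts -28 cm/s; Δx = -28·3 + ½·-8·3² = -120 cm; v ends -52 cm/s.
5–9 s: v starts -52 cm/s; Δx = -52·4 + ½·8·4² = -144 cm; v ends -20 cm/s.
9–11 s: v starts -20 cm/s; Δx = -20·2 + ½·5·2² = -30 cm; v ends -10 cm/s.
x(11) = 2 + Σ Δx = -324 cm.

-324 cm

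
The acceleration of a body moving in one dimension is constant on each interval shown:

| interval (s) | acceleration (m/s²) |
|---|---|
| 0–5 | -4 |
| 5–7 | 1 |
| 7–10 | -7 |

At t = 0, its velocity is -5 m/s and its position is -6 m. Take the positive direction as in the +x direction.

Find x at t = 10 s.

-229.5 m

On each constant-a segment, Δv = aΔt and Δx = v₀Δt + ½aΔt²; chain segment to segment.
0–5 s: v starts -5 m/s; Δx = -5·5 + ½·-4·5² = -75 m; v ends -25 m/s.
5–7 s: v starts -25 m/s; Δx = -25·2 + ½·1·2² = -48 m; v ends -23 m/s.
7–10 s: v starts -23 m/s; Δx = -23·3 + ½·-7·3² = -100.5 m; v ends -44 m/s.
x(10) = -6 + Σ Δx = -229.5 m.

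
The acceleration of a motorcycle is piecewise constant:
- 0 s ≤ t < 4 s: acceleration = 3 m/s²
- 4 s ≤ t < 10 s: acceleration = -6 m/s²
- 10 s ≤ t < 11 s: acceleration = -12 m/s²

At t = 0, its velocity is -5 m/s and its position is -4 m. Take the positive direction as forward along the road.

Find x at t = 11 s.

On each constant-a segment, Δv = aΔt and Δx = v₀Δt + ½aΔt²; chain segment to segment.
0–4 s: v starts -5 m/s; Δx = -5·4 + ½·3·4² = 4 m; v ends 7 m/s.
4–10 s: v starts 7 m/s; Δx = 7·6 + ½·-6·6² = -66 m; v ends -29 m/s.
10–11 s: v starts -29 m/s; Δx = -29·1 + ½·-12·1² = -35 m; v ends -41 m/s.
x(11) = -4 + Σ Δx = -101 m.

-101 m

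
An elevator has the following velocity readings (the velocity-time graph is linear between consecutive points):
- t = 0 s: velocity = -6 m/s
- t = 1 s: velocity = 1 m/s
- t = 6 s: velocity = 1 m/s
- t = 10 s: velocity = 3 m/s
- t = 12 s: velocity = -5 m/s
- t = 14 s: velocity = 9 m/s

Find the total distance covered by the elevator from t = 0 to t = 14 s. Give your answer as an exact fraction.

Distance (not displacement) is the total path length: add the absolute areas under v-t.
0–1 s: v = 0 at t = 6/7 s; triangle areas 18/7 + 1/14 = 37/14 m
1–6 s: |1| × 5 = 5 m
6–10 s: |½(1 + 3)(4)| = 8 m
10–12 s: v = 0 at t = 10.75 s; triangle areas 1.125 + 3.125 = 4.25 m
12–14 s: v = 0 at t = 89/7 s; triangle areas 25/14 + 81/14 = 53/7 m
Total distance = 769/28 m

769/28 m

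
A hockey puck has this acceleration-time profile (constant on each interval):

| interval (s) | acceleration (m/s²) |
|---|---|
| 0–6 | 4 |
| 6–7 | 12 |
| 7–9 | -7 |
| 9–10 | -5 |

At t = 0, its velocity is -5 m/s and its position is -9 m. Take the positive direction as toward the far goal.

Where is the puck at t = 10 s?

On each constant-a segment, Δv = aΔt and Δx = v₀Δt + ½aΔt²; chain segment to segment.
0–6 s: v starts -5 m/s; Δx = -5·6 + ½·4·6² = 42 m; v ends 19 m/s.
6–7 s: v starts 19 m/s; Δx = 19·1 + ½·12·1² = 25 m; v ends 31 m/s.
7–9 s: v starts 31 m/s; Δx = 31·2 + ½·-7·2² = 48 m; v ends 17 m/s.
9–10 s: v starts 17 m/s; Δx = 17·1 + ½·-5·1² = 14.5 m; v ends 12 m/s.
x(10) = -9 + Σ Δx = 120.5 m.

120.5 m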